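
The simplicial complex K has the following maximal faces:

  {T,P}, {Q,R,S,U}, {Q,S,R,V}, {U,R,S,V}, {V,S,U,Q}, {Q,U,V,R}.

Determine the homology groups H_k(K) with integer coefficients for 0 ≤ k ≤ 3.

H_0 ≅ Z^2,  H_1 = 0,  H_2 = 0,  H_3 ≅ Z.

We work with the vertex ordering P < Q < R < S < T < U < V. The simplices of K, each written with vertices in increasing order, are:

  0-simplices (7): P, Q, R, S, T, U, V
  1-simplices (11): PT, QR, QS, QU, QV, RS, RU, RV, SU, SV, UV
  2-simplices (10): QRS, QRU, QRV, QSU, QSV, QUV, RSU, RSV, RUV, SUV
  3-simplices (5): QRSU, QRSV, QRUV, QSUV, RSUV

giving chain groups C_0 ≅ Z^7, C_1 ≅ Z^11, C_2 ≅ Z^10, C_3 ≅ Z^5.

The boundary map ∂_1: C_1 → C_0 is given by ∂[p,q] = [q] − [p]. For instance
  ∂QV = V − Q.
The resulting 7×11 matrix has rank 5, and its Smith normal form has invariant factors (1,1,1,1,1).

The boundary map ∂_2: C_2 → C_1 sends each 2-simplex [p,q,r] to [q,r] − [p,r] + [p,q]. For instance
  ∂QRS = RS − QS + QR,
  ∂RSU = SU − RU + RS.
As a 11×10 matrix over Z this has rank 6, with invariant factors (1,1,1,1,1,1).

The boundary map ∂_3: C_3 → C_2 sends each 3-simplex σ to the alternating sum Σ_i (−1)^i (σ with its i-th vertex removed). For instance
  ∂QSUV = SUV − QUV + QSV − QSU,
  ∂QRSU = RSU − QSU + QRU − QRS.
The 10×5 boundary matrix has rank 4 and Smith normal form diag(1,1,1,1).

From H_k ≅ ker(∂_k) / im(∂_{k+1}) we obtain:

  H_0: rank C_0 − rank ∂_1 = 7 − 5 = 2, and the invariant factors of ∂_1 are all 1, so H_0 ≅ Z^2.
  H_1: rank ker ∂_1 − rank ∂_2 = (11 − 5) − 6 = 0, and the invariant factors of ∂_2 are all 1, so H_1 ≅ 0.
  H_2: rank ker ∂_2 − rank ∂_3 = (10 − 6) − 4 = 0, and the invariant factors of ∂_3 are all 1, so H_2 ≅ 0.
  H_3: rank ker ∂_3 − rank ∂_4 = (5 − 4) − 0 = 1, and there is no ∂_4, so H_3 ≅ Z.

As a check, the Euler characteristic is 7 − 11 + 10 − 5 = 1, which agrees with 2 − 0 + 0 − 1 = 1.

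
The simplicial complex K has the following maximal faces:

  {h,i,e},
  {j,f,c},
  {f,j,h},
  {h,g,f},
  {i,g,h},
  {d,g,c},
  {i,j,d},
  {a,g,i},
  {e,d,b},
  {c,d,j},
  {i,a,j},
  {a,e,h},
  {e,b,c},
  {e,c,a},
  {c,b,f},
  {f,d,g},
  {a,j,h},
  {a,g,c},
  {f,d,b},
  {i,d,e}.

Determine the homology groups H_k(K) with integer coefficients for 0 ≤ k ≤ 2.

H_0 ≅ Z,  H_1 ≅ Z ⊕ Z_2,  H_2 = 0.

Take the total order a < b < c < d < e < f < g < h < i < j on the vertex set. Then K (dimension 2) consists of the simplices:

  0-simplices (10): a, b, c, d, e, f, g, h, i, j
  1-simplices (30): ac, ae, ag, ah, ai, aj, bc, bd, be, bf, cd, ce, cf, cg, cj, de, df, dg, di, dj, eh, ei, fg, fh, fj, gh, gi, hi, hj, ij
  2-simplices (20): ace, acg, aeh, agi, ahj, aij, bce, bcf, bde, bdf, cdg, cdj, cfj, dei, dfg, dij, ehi, fgh, fhj, ghi

giving chain groups C_0 ≅ Z^10, C_1 ≅ Z^30, C_2 ≅ Z^20.

The boundary map ∂_1: C_1 → C_0 maps an edge to its endpoints' difference, ∂[p,q] = q − p.
The resulting 10×30 matrix has rank 9, and its Smith normal form has invariant factors (1,1,1,1,1,1,1,1,1).

The boundary map ∂_2: C_2 → C_1 acts by ∂[p,q,r] = [q,r] − [p,r] + [p,q]. For instance
  ∂bce = ce − be + bc,
  ∂dfg = fg − dg + df.
This gives a 30×20 integer matrix of rank 20; reducing to Smith normal form yields diagonal entries (1,1,1,1,1,1,1,1,1,1,1,1,1,1,1,1,1,1,1,2).

Reading off H_k = ker ∂_k / im ∂_{k+1}:

  H_0: rank C_0 − rank ∂_1 = 10 − 9 = 1, and the invariant factors of ∂_1 are all 1, so H_0 ≅ Z.
  H_1: rank ker ∂_1 − rank ∂_2 = (30 − 9) − 20 = 1, and ∂_2 has invariant factor 2 > 1, so H_1 ≅ Z ⊕ Z_2.
  H_2: rank ker ∂_2 − rank ∂_3 = (20 − 20) − 0 = 0, and there is no ∂_3, so H_2 ≅ 0.

As a check, the Euler characteristic is 10 − 30 + 20 = 0, which agrees with 1 − 1 + 0 = 0.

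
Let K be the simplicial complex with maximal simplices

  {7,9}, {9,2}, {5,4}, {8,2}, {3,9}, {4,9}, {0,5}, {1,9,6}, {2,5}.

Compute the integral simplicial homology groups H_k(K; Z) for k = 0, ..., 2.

We work with the vertex ordering 0 < 1 < 2 < 3 < 4 < 5 < 6 < 7 < 8 < 9. The simplices of K, each written with vertices in increasing order, are:

  0-simplices (10): [0], [1], [2], [3], [4], [5], [6], [7], [8], [9]
  1-simplices (11): [0,5], [1,6], [1,9], [2,5], [2,8], [2,9], [3,9], [4,5], [4,9], [6,9], [7,9]
  2-simplices (1): [1,6,9]

giving chain groups C_0 ≅ Z^10, C_1 ≅ Z^11, C_2 ≅ Z^1.

Boundary ∂_1: C_1 → C_0 maps an edge to its endpoints' difference, ∂[p,q] = q − p. For instance
  ∂[2,8] = [8] − [2].
This gives a 10×11 integer matrix of rank 9; reducing to Smith normal form yields diagonal entries (1,1,1,1,1,1,1,1,1).

∂_2: C_2 → C_1 acts by ∂[p,q,r] = [q,r] − [p,r] + [p,q]. For instance
  ∂[1,6,9] = [6,9] − [1,9] + [1,6].
The resulting 11×1 matrix has rank 1, and its Smith normal form has invariant factors (1).

Now H_k = ker ∂_k / im ∂_{k+1}, so:

  H_0: rank C_0 − rank ∂_1 = 10 − 9 = 1, and the invariant factors of ∂_1 are all 1, so H_0 = Z.
  H_1: rank ker ∂_1 − rank ∂_2 = (11 − 9) − 1 = 1, and the invariant factors of ∂_2 are all 1, so H_1 = Z.
  H_2: rank ker ∂_2 − rank ∂_3 = (1 − 1) − 0 = 0, and there is no ∂_3, so H_2 = 0.

As a check, the Euler characteristic is 10 − 11 + 1 = 0, which agrees with 1 − 1 + 0 = 0.

H_0 = Z,  H_1 = Z,  H_2 = 0.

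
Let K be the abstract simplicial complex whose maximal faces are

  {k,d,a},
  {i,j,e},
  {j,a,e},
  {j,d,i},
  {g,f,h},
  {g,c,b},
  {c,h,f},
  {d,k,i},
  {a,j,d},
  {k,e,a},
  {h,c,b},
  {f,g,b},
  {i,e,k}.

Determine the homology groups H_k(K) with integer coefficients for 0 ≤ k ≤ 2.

Take the total order a < b < c < d < e < f < g < h < i < j < k on the vertex set. Then K (dimension 2) consists of the simplices:

  0-simplices (11): a, b, c, d, e, f, g, h, i, j, k
  1-simplices (22): ad, ae, aj, ak, bc, bf, bg, bh, cf, cg, ch, di, dj, dk, ei, ej, ek, fg, fh, gh, ij, ik
  2-simplices (13): adj, adk, aej, aek, bcg, bch, bfg, cfh, dij, dik, eij, eik, fgh

Hence C_0 ≅ Z^11, C_1 ≅ Z^22, C_2 ≅ Z^13.

The boundary map ∂_1: C_1 → C_0 maps an edge to its endpoints' difference, ∂[p,q] = q − p.
As a 11×22 matrix over Z this has rank 9, with invariant factors (1,1,1,1,1,1,1,1,1).

The boundary map ∂_2: C_2 → C_1 sends each 2-simplex [p,q,r] to [q,r] − [p,r] + [p,q]. For instance
  ∂bcg = cg − bg + bc,
  ∂cfh = fh − ch + cf.
The resulting 22×13 matrix has rank 12, and its Smith normal form has invariant factors (1,1,1,1,1,1,1,1,1,1,1,1).

From H_k ≅ ker(∂_k) / im(∂_{k+1}) we obtain:

  H_0: rank C_0 − rank ∂_1 = 11 − 9 = 2, and the invariant factors of ∂_1 are all 1, so H_0 ≅ Z^2.
  H_1: rank ker ∂_1 − rank ∂_2 = (22 − 9) − 12 = 1, and the invariant factors of ∂_2 are all 1, so H_1 ≅ Z.
  H_2: rank ker ∂_2 − rank ∂_3 = (13 − 12) − 0 = 1, and there is no ∂_3, so H_2 ≅ Z.

As a check, the Euler characteristic is 11 − 22 + 13 = 2, which agrees with 2 − 1 + 1 = 2.

H_0 = Z^2,  H_1 = Z,  H_2 = Z.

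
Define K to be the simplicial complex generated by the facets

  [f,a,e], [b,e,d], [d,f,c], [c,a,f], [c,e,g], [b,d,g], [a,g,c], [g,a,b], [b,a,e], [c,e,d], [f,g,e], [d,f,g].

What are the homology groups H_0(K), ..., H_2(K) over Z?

H_0 = Z,  H_1 = Z/2,  H_2 = 0.

Take the total order a < b < c < d < e < f < g on the vertex set. Then K (dimension 2) consists of the simplices:

  0-simplices (7): a, b, c, d, e, f, g
  1-simplices (18): ab, ac, ae, af, ag, bd, be, bg, cd, ce, cf, cg, de, df, dg, ef, eg, fg
  2-simplices (12): abe, abg, acf, acg, aef, bde, bdg, cde, cdf, ceg, dfg, efg

Hence C_0 ≅ Z^7, C_1 ≅ Z^18, C_2 ≅ Z^12.

The boundary map ∂_1: C_1 → C_0 is given by ∂[p,q] = [q] − [p].
The 7×18 boundary matrix has rank 6 and Smith normal form diag(1,1,1,1,1,1).

Boundary ∂_2: C_2 → C_1 acts by ∂[p,q,r] = [q,r] − [p,r] + [p,q]. For instance
  ∂acf = cf − af + ac,
  ∂acg = cg − ag + ac.
The resulting 18×12 matrix has rank 12, and its Smith normal form has invariant factors (1,1,1,1,1,1,1,1,1,1,1,2).

Reading off H_k = ker ∂_k / im ∂_{k+1}:

  H_0: rank C_0 − rank ∂_1 = 7 − 6 = 1, and the invariant factors of ∂_1 are all 1, so H_0 = Z.
  H_1: rank ker ∂_1 − rank ∂_2 = (18 − 6) − 12 = 0, and ∂_2 has invariant factor 2 > 1, so H_1 = Z/2.
  H_2: rank ker ∂_2 − rank ∂_3 = (12 − 12) − 0 = 0, and there is no ∂_3, so H_2 = 0.

As a check, the Euler characteristic is 7 − 18 + 12 = 1, which agrees with 1 − 0 + 0 = 1.
(K is a triangulation of the real projective plane RP^2.)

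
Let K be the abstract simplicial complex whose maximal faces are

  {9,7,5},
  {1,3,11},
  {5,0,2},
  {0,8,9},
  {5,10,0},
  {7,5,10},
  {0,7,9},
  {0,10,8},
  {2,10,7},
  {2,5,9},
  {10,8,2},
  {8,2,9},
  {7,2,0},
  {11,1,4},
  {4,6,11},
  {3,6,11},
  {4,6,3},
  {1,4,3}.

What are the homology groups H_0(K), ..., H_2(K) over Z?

Fix the vertex order 0 < 1 < 2 < 3 < 4 < 5 < 6 < 7 < 8 < 9 < 10 < 11 and write every simplex with vertices in increasing order. Then dim K = 2 and the simplices of K are:

  0-simplices (12): [0], [1], [2], [3], [4], [5], [6], [7], [8], [9], [10], [11]
  1-simplices (27): (27 of them)
  2-simplices (18): (18 of them)

giving chain groups C_0 ≅ Z^12, C_1 ≅ Z^27, C_2 ≅ Z^18.

Boundary ∂_1: C_1 → C_0 sends each edge [p,q] (with p < q) to q − p.
As a 12×27 matrix over Z this has rank 10, with invariant factors (1,1,1,1,1,1,1,1,1,1).

Boundary ∂_2: C_2 → C_1 sends each 2-simplex [p,q,r] to [q,r] − [p,r] + [p,q]. For instance
  ∂[0,2,7] = [2,7] − [0,7] + [0,2],
  ∂[2,8,10] = [8,10] − [2,10] + [2,8].
As a 27×18 matrix over Z this has rank 17, with invariant factors (1,1,1,1,1,1,1,1,1,1,1,1,1,1,1,1,2).

Computing H_k = (kernel of ∂_k) / (image of ∂_{k+1}):

  H_0: rank C_0 − rank ∂_1 = 12 − 10 = 2, and the invariant factors of ∂_1 are all 1, so H_0 ≅ Z^2.
  H_1: rank ker ∂_1 − rank ∂_2 = (27 − 10) − 17 = 0, and ∂_2 has invariant factor 2 > 1, so H_1 ≅ Z/2.
  H_2: rank ker ∂_2 − rank ∂_3 = (18 − 17) − 0 = 1, and there is no ∂_3, so H_2 ≅ Z.

H_0 ≅ Z^2,  H_1 ≅ Z/2,  H_2 ≅ Z.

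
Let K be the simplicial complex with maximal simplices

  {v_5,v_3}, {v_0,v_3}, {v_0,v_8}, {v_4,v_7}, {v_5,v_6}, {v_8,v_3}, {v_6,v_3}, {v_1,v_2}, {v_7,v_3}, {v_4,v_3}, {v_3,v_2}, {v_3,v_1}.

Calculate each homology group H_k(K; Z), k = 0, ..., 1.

H_0 = Z,  H_1 = Z^4.

K has 9 vertices, 12 edges.
rank ∂_0 = 0, rank ∂_1 = 8 ⇒ b_0 = 9 − 0 − 8 = 1; all invariant factors of ∂_1 are 1 so no torsion. So H_0 ≅ Z.
rank ∂_1 = 8, rank ∂_2 = 0 ⇒ b_1 = 12 − 8 − 0 = 4. So H_1 ≅ Z^4.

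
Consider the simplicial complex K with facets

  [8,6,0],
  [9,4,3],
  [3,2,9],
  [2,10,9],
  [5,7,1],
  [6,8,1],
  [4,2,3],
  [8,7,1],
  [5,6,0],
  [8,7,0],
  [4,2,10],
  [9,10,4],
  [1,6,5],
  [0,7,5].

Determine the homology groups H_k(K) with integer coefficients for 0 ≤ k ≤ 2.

Order the vertices as 0 < 1 < 2 < 3 < 4 < 5 < 6 < 7 < 8 < 9 < 10. Listing each simplex with vertices in this order, K has dimension 2 with simplices:

  0-simplices (11): [0], [1], [2], [3], [4], [5], [6], [7], [8], [9], [10]
  1-simplices (21): [0,5], [0,6], [0,7], [0,8], [1,5], [1,6], [1,7], [1,8], [2,3], [2,4], [2,9], [2,10], [3,4], [3,9], [4,9], [4,10], [5,6], [5,7], [6,8], [7,8], [9,10]
  2-simplices (14): [0,5,6], [0,5,7], [0,6,8], [0,7,8], [1,5,6], [1,5,7], [1,6,8], [1,7,8], [2,3,4], [2,3,9], [2,4,10], [2,9,10], [3,4,9], [4,9,10]

so the chain groups are C_0 ≅ Z^11, C_1 ≅ Z^21, C_2 ≅ Z^14.

The boundary map ∂_1: C_1 → C_0 maps an edge to its endpoints' difference, ∂[p,q] = q − p. For instance
  ∂[1,6] = [6] − [1].
The resulting 11×21 matrix has rank 9, and its Smith normal form has invariant factors (1,1,1,1,1,1,1,1,1).

Boundary ∂_2: C_2 → C_1 sends each 2-simplex [p,q,r] to [q,r] − [p,r] + [p,q]. For instance
  ∂[3,4,9] = [4,9] − [3,9] + [3,4],
  ∂[2,3,9] = [3,9] − [2,9] + [2,3].
The resulting 21×14 matrix has rank 12, and its Smith normal form has invariant factors (1,1,1,1,1,1,1,1,1,1,1,1).

From H_k ≅ ker(∂_k) / im(∂_{k+1}) we obtain:

  H_0: rank C_0 − rank ∂_1 = 11 − 9 = 2, and the invariant factors of ∂_1 are all 1, so H_0 ≅ Z^2.
  H_1: rank ker ∂_1 − rank ∂_2 = (21 − 9) − 12 = 0, and the invariant factors of ∂_2 are all 1, so H_1 ≅ 0.
  H_2: rank ker ∂_2 − rank ∂_3 = (14 − 12) − 0 = 2, and there is no ∂_3, so H_2 ≅ Z^2.

As a check, the Euler characteristic is 11 − 21 + 14 = 4, which agrees with 2 − 0 + 2 = 4.

H_0 = Z^2,  H_1 = 0,  H_2 = Z^2.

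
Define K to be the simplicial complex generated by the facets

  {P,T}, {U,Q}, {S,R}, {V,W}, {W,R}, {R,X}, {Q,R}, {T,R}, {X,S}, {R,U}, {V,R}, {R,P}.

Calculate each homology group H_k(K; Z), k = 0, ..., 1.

H_0 ≅ Z,  H_1 ≅ Z^4.

Order the vertices as P < Q < R < S < T < U < V < W < X. Listing each simplex with vertices in this order, K has dimension 1 with simplices:

  0-simplices (9): P, Q, R, S, T, U, V, W, X
  1-simplices (12): PR, PT, QR, QU, RS, RT, RU, RV, RW, RX, SX, VW

Hence C_0 ≅ Z^9, C_1 ≅ Z^12.

The boundary map ∂_1: C_1 → C_0 is given by ∂[p,q] = [q] − [p]. For instance
  ∂RT = T − R.
As a 9×12 matrix over Z this has rank 8, with invariant factors (1,1,1,1,1,1,1,1).

Reading off H_k = ker ∂_k / im ∂_{k+1}:

  H_0: rank C_0 − rank ∂_1 = 9 − 8 = 1, and the invariant factors of ∂_1 are all 1, so H_0 = Z.
  H_1: rank ker ∂_1 − rank ∂_2 = (12 − 8) − 0 = 4, and there is no ∂_2, so H_1 = Z^4.

As a check, the Euler characteristic is 9 − 12 = -3, which agrees with 1 − 4 = -3.
(K is a triangulation of a wedge of 4 circles.)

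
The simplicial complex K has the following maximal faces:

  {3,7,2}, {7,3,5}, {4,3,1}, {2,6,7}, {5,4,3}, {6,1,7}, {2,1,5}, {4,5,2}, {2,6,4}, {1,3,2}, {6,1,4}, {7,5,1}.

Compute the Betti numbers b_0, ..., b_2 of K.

b_0 = 1, b_1 = 0, b_2 = 0.

Take the total order 1 < 2 < 3 < 4 < 5 < 6 < 7 on the vertex set. Then K (dimension 2) consists of the simplices:

  0-simplices (7): [1], [2], [3], [4], [5], [6], [7]
  1-simplices (18): [1,2], [1,3], [1,4], [1,5], [1,6], [1,7], [2,3], [2,4], [2,5], [2,6], [2,7], [3,4], [3,5], [3,7], [4,5], [4,6], [5,7], [6,7]
  2-simplices (12): [1,2,3], [1,2,5], [1,3,4], [1,4,6], [1,5,7], [1,6,7], [2,3,7], [2,4,5], [2,4,6], [2,6,7], [3,4,5], [3,5,7]

Hence C_0 ≅ Z^7, C_1 ≅ Z^18, C_2 ≅ Z^12.

Boundary ∂_1: C_1 → C_0 sends each edge [p,q] (with p < q) to q − p.
The 7×18 boundary matrix has rank 6 and Smith normal form diag(1,1,1,1,1,1).

∂_2: C_2 → C_1 acts by ∂[p,q,r] = [q,r] − [p,r] + [p,q]. For instance
  ∂[1,2,3] = [2,3] − [1,3] + [1,2],
  ∂[2,4,6] = [4,6] − [2,6] + [2,4].
As a 18×12 matrix over Z this has rank 12, with invariant factors (1,1,1,1,1,1,1,1,1,1,1,2).

From H_k ≅ ker(∂_k) / im(∂_{k+1}) we obtain:

  H_0: rank C_0 − rank ∂_1 = 7 − 6 = 1, and the invariant factors of ∂_1 are all 1, so H_0 = Z.
  H_1: rank ker ∂_1 − rank ∂_2 = (18 − 6) − 12 = 0, and ∂_2 has invariant factor 2 > 1, so H_1 = Z/2.
  H_2: rank ker ∂_2 − rank ∂_3 = (12 − 12) − 0 = 0, and there is no ∂_3, so H_2 = 0.

Hence the Betti numbers are b_0 = 1, b_1 = 0, b_2 = 0.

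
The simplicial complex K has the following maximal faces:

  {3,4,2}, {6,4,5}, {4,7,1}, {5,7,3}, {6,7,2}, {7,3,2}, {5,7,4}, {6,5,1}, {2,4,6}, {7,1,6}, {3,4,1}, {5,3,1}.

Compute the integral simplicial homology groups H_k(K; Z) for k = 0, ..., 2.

Fix the vertex order 1 < 2 < 3 < 4 < 5 < 6 < 7 and write every simplex with vertices in increasing order. Then dim K = 2 and the simplices of K are:

  0-simplices (7): [1], [2], [3], [4], [5], [6], [7]
  1-simplices (18): [1,3], [1,4], [1,5], [1,6], [1,7], [2,3], [2,4], [2,6], [2,7], [3,4], [3,5], [3,7], [4,5], [4,6], [4,7], [5,6], [5,7], [6,7]
  2-simplices (12): [1,3,4], [1,3,5], [1,4,7], [1,5,6], [1,6,7], [2,3,4], [2,3,7], [2,4,6], [2,6,7], [3,5,7], [4,5,6], [4,5,7]

giving chain groups C_0 ≅ Z^7, C_1 ≅ Z^18, C_2 ≅ Z^12.

Boundary ∂_1: C_1 → C_0 sends each edge [p,q] (with p < q) to q − p. For instance
  ∂[5,6] = [6] − [5].
This gives a 7×18 integer matrix of rank 6; reducing to Smith normal form yields diagonal entries (1,1,1,1,1,1).

The boundary map ∂_2: C_2 → C_1 acts by ∂[p,q,r] = [q,r] − [p,r] + [p,q]. For instance
  ∂[2,3,4] = [3,4] − [2,4] + [2,3],
  ∂[1,4,7] = [4,7] − [1,7] + [1,4].
This gives a 18×12 integer matrix of rank 12; reducing to Smith normal form yields diagonal entries (1,1,1,1,1,1,1,1,1,1,1,2).

Now H_k = ker ∂_k / im ∂_{k+1}, so:

  H_0: rank C_0 − rank ∂_1 = 7 − 6 = 1, and the invariant factors of ∂_1 are all 1, so H_0 = Z.
  H_1: rank ker ∂_1 − rank ∂_2 = (18 − 6) − 12 = 0, and ∂_2 has invariant factor 2 > 1, so H_1 = Z/2Z.
  H_2: rank ker ∂_2 − rank ∂_3 = (12 − 12) − 0 = 0, and there is no ∂_3, so H_2 = 0.

H_0 ≅ Z,  H_1 ≅ Z/2Z,  H_2 = 0.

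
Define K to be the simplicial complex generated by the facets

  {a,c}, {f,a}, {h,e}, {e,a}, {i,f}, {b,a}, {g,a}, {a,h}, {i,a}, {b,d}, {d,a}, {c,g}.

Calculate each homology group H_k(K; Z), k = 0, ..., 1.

We work with the vertex ordering a < b < c < d < e < f < g < h < i. The simplices of K, each written with vertices in increasing order, are:

  0-simplices (9): a, b, c, d, e, f, g, h, i
  1-simplices (12): ab, ac, ad, ae, af, ag, ah, ai, bd, cg, eh, fi

Hence C_0 ≅ Z^9, C_1 ≅ Z^12.

∂_1: C_1 → C_0 sends each edge [p,q] (with p < q) to q − p. For instance
  ∂ac = c − a.
The resulting 9×12 matrix has rank 8, and its Smith normal form has invariant factors (1,1,1,1,1,1,1,1).

From H_k ≅ ker(∂_k) / im(∂_{k+1}) we obtain:

  H_0: rank C_0 − rank ∂_1 = 9 − 8 = 1, and the invariant factors of ∂_1 are all 1, so H_0 ≅ Z.
  H_1: rank ker ∂_1 − rank ∂_2 = (12 − 8) − 0 = 4, and there is no ∂_2, so H_1 ≅ Z^4.

H_0 ≅ Z,  H_1 ≅ Z^4.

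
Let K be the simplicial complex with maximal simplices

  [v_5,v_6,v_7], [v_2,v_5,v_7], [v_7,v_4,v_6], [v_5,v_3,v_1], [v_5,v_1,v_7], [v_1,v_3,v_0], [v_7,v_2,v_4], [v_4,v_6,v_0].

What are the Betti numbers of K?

b_0 = 1, b_1 = 1, b_2 = 0.

Fix the vertex order v_0 < v_1 < v_2 < v_3 < v_4 < v_5 < v_6 < v_7 and write every simplex with vertices in increasing order. Then dim K = 2 and the simplices of K are:

  0-simplices (8): [v_0], [v_1], [v_2], [v_3], [v_4], [v_5], [v_6], [v_7]
  1-simplices (16): (16 of them)
  2-simplices (8): [v_0,v_1,v_3], [v_0,v_4,v_6], [v_1,v_3,v_5], [v_1,v_5,v_7], [v_2,v_4,v_7], [v_2,v_5,v_7], [v_4,v_6,v_7], [v_5,v_6,v_7]

giving chain groups C_0 ≅ Z^8, C_1 ≅ Z^16, C_2 ≅ Z^8.

Boundary ∂_1: C_1 → C_0 is given by ∂[p,q] = [q] − [p]. For instance
  ∂[v_2,v_5] = [v_5] − [v_2].
As a 8×16 matrix over Z this has rank 7, with invariant factors (1,1,1,1,1,1,1).

The boundary map ∂_2: C_2 → C_1 maps a triangle to the signed sum of its edges. For instance
  ∂[v_0,v_4,v_6] = [v_4,v_6] − [v_0,v_6] + [v_0,v_4],
  ∂[v_1,v_3,v_5] = [v_3,v_5] − [v_1,v_5] + [v_1,v_3].
The 16×8 boundary matrix has rank 8 and Smith normal form diag(1,1,1,1,1,1,1,1).

Now H_k = ker ∂_k / im ∂_{k+1}, so:

  H_0: rank C_0 − rank ∂_1 = 8 − 7 = 1, and the invariant factors of ∂_1 are all 1, so H_0 = Z.
  H_1: rank ker ∂_1 − rank ∂_2 = (16 − 7) − 8 = 1, and the invariant factors of ∂_2 are all 1, so H_1 = Z.
  H_2: rank ker ∂_2 − rank ∂_3 = (8 − 8) − 0 = 0, and there is no ∂_3, so H_2 = 0.

As a check, the Euler characteristic is 8 − 16 + 8 = 0, which agrees with 1 − 1 + 0 = 0.

Hence the Betti numbers are b_0 = 1, b_1 = 1, b_2 = 0.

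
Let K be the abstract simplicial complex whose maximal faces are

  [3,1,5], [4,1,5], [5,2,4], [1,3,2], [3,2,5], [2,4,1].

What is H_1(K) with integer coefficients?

H_1 ≅ 0.

Fix the vertex order 1 < 2 < 3 < 4 < 5 and write every simplex with vertices in increasing order. Then dim K = 2 and the simplices of K are:

  0-simplices (5): [1], [2], [3], [4], [5]
  1-simplices (9): [1,2], [1,3], [1,4], [1,5], [2,3], [2,4], [2,5], [3,5], [4,5]
  2-simplices (6): [1,2,3], [1,2,4], [1,3,5], [1,4,5], [2,3,5], [2,4,5]

so the chain groups are C_0 ≅ Z^5, C_1 ≅ Z^9, C_2 ≅ Z^6.

The boundary map ∂_1: C_1 → C_0 is given by ∂[p,q] = [q] − [p].
The resulting 5×9 matrix has rank 4, and its Smith normal form has invariant factors (1,1,1,1).

∂_2: C_2 → C_1 acts by ∂[p,q,r] = [q,r] − [p,r] + [p,q]. For instance
  ∂[1,4,5] = [4,5] − [1,5] + [1,4],
  ∂[1,2,4] = [2,4] − [1,4] + [1,2].
As a 9×6 matrix over Z this has rank 5, with invariant factors (1,1,1,1,1).

From H_k ≅ ker(∂_k) / im(∂_{k+1}) we obtain:

  H_1: rank ker ∂_1 − rank ∂_2 = (9 − 4) − 5 = 0, and the invariant factors of ∂_2 are all 1, so H_1 ≅ 0.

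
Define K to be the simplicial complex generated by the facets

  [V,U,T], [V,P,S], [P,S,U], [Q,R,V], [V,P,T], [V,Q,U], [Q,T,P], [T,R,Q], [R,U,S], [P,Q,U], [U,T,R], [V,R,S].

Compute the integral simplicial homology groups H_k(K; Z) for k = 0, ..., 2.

H_0 = Z,  H_1 = Z_2,  H_2 = 0.

Take the total order P < Q < R < S < T < U < V on the vertex set. Then K (dimension 2) consists of the simplices:

  0-simplices (7): P, Q, R, S, T, U, V
  1-simplices (18): PQ, PS, PT, PU, PV, QR, QT, QU, QV, RS, RT, RU, RV, SU, SV, TU, TV, UV
  2-simplices (12): PQT, PQU, PSU, PSV, PTV, QRT, QRV, QUV, RSU, RSV, RTU, TUV

Hence C_0 ≅ Z^7, C_1 ≅ Z^18, C_2 ≅ Z^12.

The boundary map ∂_1: C_1 → C_0 maps an edge to its endpoints' difference, ∂[p,q] = q − p. For instance
  ∂TV = V − T.
The 7×18 boundary matrix has rank 6 and Smith normal form diag(1,1,1,1,1,1).

∂_2: C_2 → C_1 maps a triangle to the signed sum of its edges. For instance
  ∂PSU = SU − PU + PS,
  ∂PTV = TV − PV + PT.
The 18×12 boundary matrix has rank 12 and Smith normal form diag(1,1,1,1,1,1,1,1,1,1,1,2).

Reading off H_k = ker ∂_k / im ∂_{k+1}:

  H_0: rank C_0 − rank ∂_1 = 7 − 6 = 1, and the invariant factors of ∂_1 are all 1, so H_0 = Z.
  H_1: rank ker ∂_1 − rank ∂_2 = (18 − 6) − 12 = 0, and ∂_2 has invariant factor 2 > 1, so H_1 = Z_2.
  H_2: rank ker ∂_2 − rank ∂_3 = (12 − 12) − 0 = 0, and there is no ∂_3, so H_2 = 0.

As a check, the Euler characteristic is 7 − 18 + 12 = 1, which agrees with 1 − 0 + 0 = 1.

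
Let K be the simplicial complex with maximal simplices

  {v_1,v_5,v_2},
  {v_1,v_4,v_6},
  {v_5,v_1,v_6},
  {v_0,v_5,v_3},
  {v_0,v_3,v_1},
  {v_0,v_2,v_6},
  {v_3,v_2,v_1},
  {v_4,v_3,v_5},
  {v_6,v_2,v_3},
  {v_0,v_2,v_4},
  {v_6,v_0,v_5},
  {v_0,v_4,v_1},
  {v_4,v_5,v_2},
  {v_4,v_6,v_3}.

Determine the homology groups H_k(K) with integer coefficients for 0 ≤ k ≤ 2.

H_0 ≅ Z,  H_1 ≅ Z^2,  H_2 ≅ Z.

Fix the vertex order v_0 < v_1 < v_2 < v_3 < v_4 < v_5 < v_6 and write every simplex with vertices in increasing order. Then dim K = 2 and the simplices of K are:

  0-simplices (7): [v_0], [v_1], [v_2], [v_3], [v_4], [v_5], [v_6]
  1-simplices (21): (21 of them)
  2-simplices (14): (14 of them)

Hence C_0 ≅ Z^7, C_1 ≅ Z^21, C_2 ≅ Z^14.

The boundary map ∂_1: C_1 → C_0 is given by ∂[p,q] = [q] − [p]. For instance
  ∂[v_4,v_6] = [v_6] − [v_4].
The resulting 7×21 matrix has rank 6, and its Smith normal form has invariant factors (1,1,1,1,1,1).

∂_2: C_2 → C_1 maps a triangle to the signed sum of its edges. For instance
  ∂[v_2,v_3,v_6] = [v_3,v_6] − [v_2,v_6] + [v_2,v_3],
  ∂[v_1,v_5,v_6] = [v_5,v_6] − [v_1,v_6] + [v_1,v_5].
The resulting 21×14 matrix has rank 13, and its Smith normal form has invariant factors (1,1,1,1,1,1,1,1,1,1,1,1,1).

Reading off H_k = ker ∂_k / im ∂_{k+1}:

  H_0: rank C_0 − rank ∂_1 = 7 − 6 = 1, and the invariant factors of ∂_1 are all 1, so H_0 = Z.
  H_1: rank ker ∂_1 − rank ∂_2 = (21 − 6) − 13 = 2, and the invariant factors of ∂_2 are all 1, so H_1 = Z^2.
  H_2: rank ker ∂_2 − rank ∂_3 = (14 − 13) − 0 = 1, and there is no ∂_3, so H_2 = Z.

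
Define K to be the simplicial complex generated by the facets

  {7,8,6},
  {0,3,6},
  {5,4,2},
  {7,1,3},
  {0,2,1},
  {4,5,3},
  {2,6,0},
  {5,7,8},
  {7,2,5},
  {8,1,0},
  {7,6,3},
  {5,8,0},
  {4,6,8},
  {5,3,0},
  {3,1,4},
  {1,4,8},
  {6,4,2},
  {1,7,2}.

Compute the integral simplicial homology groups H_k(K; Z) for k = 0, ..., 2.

Take the total order 0 < 1 < 2 < 3 < 4 < 5 < 6 < 7 < 8 on the vertex set. Then K (dimension 2) consists of the simplices:

  0-simplices (9): [0], [1], [2], [3], [4], [5], [6], [7], [8]
  1-simplices (27): (27 of them)
  2-simplices (18): [0,1,2], [0,1,8], [0,2,6], [0,3,5], [0,3,6], [0,5,8], [1,2,7], [1,3,4], [1,3,7], [1,4,8], [2,4,5], [2,4,6], [2,5,7], [3,4,5], [3,6,7], [4,6,8], [5,7,8], [6,7,8]

so the chain groups are C_0 ≅ Z^9, C_1 ≅ Z^27, C_2 ≅ Z^18.

∂_1: C_1 → C_0 is given by ∂[p,q] = [q] − [p]. For instance
  ∂[2,5] = [5] − [2].
The resulting 9×27 matrix has rank 8, and its Smith normal form has invariant factors (1,1,1,1,1,1,1,1).

Boundary ∂_2: C_2 → C_1 acts by ∂[p,q,r] = [q,r] − [p,r] + [p,q]. For instance
  ∂[1,3,4] = [3,4] − [1,4] + [1,3],
  ∂[2,4,6] = [4,6] − [2,6] + [2,4].
As a 27×18 matrix over Z this has rank 17, with invariant factors (1,1,1,1,1,1,1,1,1,1,1,1,1,1,1,1,1).

Reading off H_k = ker ∂_k / im ∂_{k+1}:

  H_0: rank C_0 − rank ∂_1 = 9 − 8 = 1, and the invariant factors of ∂_1 are all 1, so H_0 ≅ Z.
  H_1: rank ker ∂_1 − rank ∂_2 = (27 − 8) − 17 = 2, and the invariant factors of ∂_2 are all 1, so H_1 ≅ Z^2.
  H_2: rank ker ∂_2 − rank ∂_3 = (18 − 17) − 0 = 1, and there is no ∂_3, so H_2 ≅ Z.

(K is a triangulation of the torus T^2.)

H_0 = Z,  H_1 = Z^2,  H_2 = Z.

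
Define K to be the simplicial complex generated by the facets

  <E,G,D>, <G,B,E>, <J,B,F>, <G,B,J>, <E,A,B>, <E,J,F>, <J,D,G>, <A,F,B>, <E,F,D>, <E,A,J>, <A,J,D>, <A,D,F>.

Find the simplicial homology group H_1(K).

H_1 ≅ Z_2.

Take the total order A < B < D < E < F < G < J on the vertex set. Then K (dimension 2) consists of the simplices:

  0-simplices (7): A, B, D, E, F, G, J
  1-simplices (18): AB, AD, AE, AF, AJ, BE, BF, BG, BJ, DE, DF, DG, DJ, EF, EG, EJ, FJ, GJ
  2-simplices (12): ABE, ABF, ADF, ADJ, AEJ, BEG, BFJ, BGJ, DEF, DEG, DGJ, EFJ

so the chain groups are C_0 ≅ Z^7, C_1 ≅ Z^18, C_2 ≅ Z^12.

Boundary ∂_1: C_1 → C_0 maps an edge to its endpoints' difference, ∂[p,q] = q − p. For instance
  ∂AE = E − A.
The resulting 7×18 matrix has rank 6, and its Smith normal form has invariant factors (1,1,1,1,1,1).

∂_2: C_2 → C_1 maps a triangle to the signed sum of its edges. For instance
  ∂ABE = BE − AE + AB,
  ∂BFJ = FJ − BJ + BF.
This gives a 18×12 integer matrix of rank 12; reducing to Smith normal form yields diagonal entries (1,1,1,1,1,1,1,1,1,1,1,2).

Reading off H_k = ker ∂_k / im ∂_{k+1}:

  H_1: rank ker ∂_1 − rank ∂_2 = (18 − 6) − 12 = 0, and ∂_2 has invariant factor 2 > 1, so H_1 = Z_2.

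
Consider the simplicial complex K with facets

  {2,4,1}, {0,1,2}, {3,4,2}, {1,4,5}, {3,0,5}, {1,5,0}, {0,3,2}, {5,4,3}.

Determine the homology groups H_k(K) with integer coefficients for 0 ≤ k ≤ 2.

We work with the vertex ordering 0 < 1 < 2 < 3 < 4 < 5. The simplices of K, each written with vertices in increasing order, are:

  0-simplices (6): [0], [1], [2], [3], [4], [5]
  1-simplices (12): [0,1], [0,2], [0,3], [0,5], [1,2], [1,4], [1,5], [2,3], [2,4], [3,4], [3,5], [4,5]
  2-simplices (8): [0,1,2], [0,1,5], [0,2,3], [0,3,5], [1,2,4], [1,4,5], [2,3,4], [3,4,5]

so the chain groups are C_0 ≅ Z^6, C_1 ≅ Z^12, C_2 ≅ Z^8.

Boundary ∂_1: C_1 → C_0 is given by ∂[p,q] = [q] − [p]. For instance
  ∂[0,3] = [3] − [0].
The resulting 6×12 matrix has rank 5, and its Smith normal form has invariant factors (1,1,1,1,1).

∂_2: C_2 → C_1 maps a triangle to the signed sum of its edges. For instance
  ∂[1,2,4] = [2,4] − [1,4] + [1,2],
  ∂[2,3,4] = [3,4] − [2,4] + [2,3].
This gives a 12×8 integer matrix of rank 7; reducing to Smith normal form yields diagonal entries (1,1,1,1,1,1,1).

Now H_k = ker ∂_k / im ∂_{k+1}, so:

  H_0: rank C_0 − rank ∂_1 = 6 − 5 = 1, and the invariant factors of ∂_1 are all 1, so H_0 ≅ Z.
  H_1: rank ker ∂_1 − rank ∂_2 = (12 − 5) − 7 = 0, and the invariant factors of ∂_2 are all 1, so H_1 ≅ 0.
  H_2: rank ker ∂_2 − rank ∂_3 = (8 − 7) − 0 = 1, and there is no ∂_3, so H_2 ≅ Z.

H_0 = Z,  H_1 = 0,  H_2 = Z.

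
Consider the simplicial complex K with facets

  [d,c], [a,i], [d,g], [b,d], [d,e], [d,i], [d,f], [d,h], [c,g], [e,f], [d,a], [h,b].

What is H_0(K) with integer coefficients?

We work with the vertex ordering a < b < c < d < e < f < g < h < i. The simplices of K, each written with vertices in increasing order, are:

  0-simplices (9): a, b, c, d, e, f, g, h, i
  1-simplices (12): ad, ai, bd, bh, cd, cg, de, df, dg, dh, di, ef

giving chain groups C_0 ≅ Z^9, C_1 ≅ Z^12.

Boundary ∂_1: C_1 → C_0 is given by ∂[p,q] = [q] − [p]. For instance
  ∂cd = d − c.
The resulting 9×12 matrix has rank 8, and its Smith normal form has invariant factors (1,1,1,1,1,1,1,1).

From H_k ≅ ker(∂_k) / im(∂_{k+1}) we obtain:

  H_0: rank C_0 − rank ∂_1 = 9 − 8 = 1, and the invariant factors of ∂_1 are all 1, so H_0 = Z.

H_0 ≅ Z.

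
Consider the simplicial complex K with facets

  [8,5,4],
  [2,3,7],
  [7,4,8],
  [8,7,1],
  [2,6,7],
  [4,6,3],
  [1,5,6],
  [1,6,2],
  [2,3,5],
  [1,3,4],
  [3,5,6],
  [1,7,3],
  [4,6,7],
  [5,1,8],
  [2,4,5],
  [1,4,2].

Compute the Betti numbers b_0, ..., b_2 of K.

b_0 = 1, b_1 = 2, b_2 = 1.

Fix the vertex order 1 < 2 < 3 < 4 < 5 < 6 < 7 < 8 and write every simplex with vertices in increasing order. Then dim K = 2 and the simplices of K are:

  0-simplices (8): [1], [2], [3], [4], [5], [6], [7], [8]
  1-simplices (24): (24 of them)
  2-simplices (16): [1,2,4], [1,2,6], [1,3,4], [1,3,7], [1,5,6], [1,5,8], [1,7,8], [2,3,5], [2,3,7], [2,4,5], [2,6,7], [3,4,6], [3,5,6], [4,5,8], [4,6,7], [4,7,8]

giving chain groups C_0 ≅ Z^8, C_1 ≅ Z^24, C_2 ≅ Z^16.

Boundary ∂_1: C_1 → C_0 is given by ∂[p,q] = [q] − [p]. For instance
  ∂[4,8] = [8] − [4].
This gives a 8×24 integer matrix of rank 7; reducing to Smith normal form yields diagonal entries (1,1,1,1,1,1,1).

∂_2: C_2 → C_1 maps a triangle to the signed sum of its edges. For instance
  ∂[2,3,7] = [3,7] − [2,7] + [2,3],
  ∂[1,2,4] = [2,4] − [1,4] + [1,2].
This gives a 24×16 integer matrix of rank 15; reducing to Smith normal form yields diagonal entries (1,1,1,1,1,1,1,1,1,1,1,1,1,1,1).

Now H_k = ker ∂_k / im ∂_{k+1}, so:

  H_0: rank C_0 − rank ∂_1 = 8 − 7 = 1, and the invariant factors of ∂_1 are all 1, so H_0 ≅ Z.
  H_1: rank ker ∂_1 − rank ∂_2 = (24 − 7) − 15 = 2, and the invariant factors of ∂_2 are all 1, so H_1 ≅ Z^2.
  H_2: rank ker ∂_2 − rank ∂_3 = (16 − 15) − 0 = 1, and there is no ∂_3, so H_2 ≅ Z.

As a check, the Euler characteristic is 8 − 24 + 16 = 0, which agrees with 1 − 2 + 1 = 0.

Hence the Betti numbers are b_0 = 1, b_1 = 2, b_2 = 1.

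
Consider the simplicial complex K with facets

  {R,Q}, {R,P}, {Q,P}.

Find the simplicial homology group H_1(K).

Take the total order P < Q < R on the vertex set. Then K (dimension 1) consists of the simplices:

  0-simplices (3): P, Q, R
  1-simplices (3): PQ, PR, QR

giving chain groups C_0 ≅ Z^3, C_1 ≅ Z^3.

∂_1: C_1 → C_0 maps an edge to its endpoints' difference, ∂[p,q] = q − p.
As a 3×3 matrix over Z this has rank 2, with invariant factors (1,1).

Now H_k = ker ∂_k / im ∂_{k+1}, so:

  H_1: rank ker ∂_1 − rank ∂_2 = (3 − 2) − 0 = 1, and there is no ∂_2, so H_1 = Z.

(K is a triangulation of the circle S^1.)

H_1 = Z.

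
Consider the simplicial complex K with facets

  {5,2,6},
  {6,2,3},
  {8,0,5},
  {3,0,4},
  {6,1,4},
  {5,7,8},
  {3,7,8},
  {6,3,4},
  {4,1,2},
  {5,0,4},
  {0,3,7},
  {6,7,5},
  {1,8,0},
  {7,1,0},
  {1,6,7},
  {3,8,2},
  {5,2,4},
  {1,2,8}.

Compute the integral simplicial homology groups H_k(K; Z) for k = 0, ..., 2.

H_0 ≅ Z,  H_1 ≅ Z ⊕ Z_2,  H_2 = 0.

Order the vertices as 0 < 1 < 2 < 3 < 4 < 5 < 6 < 7 < 8. Listing each simplex with vertices in this order, K has dimension 2 with simplices:

  0-simplices (9): [0], [1], [2], [3], [4], [5], [6], [7], [8]
  1-simplices (27): (27 of them)
  2-simplices (18): [0,1,7], [0,1,8], [0,3,4], [0,3,7], [0,4,5], [0,5,8], [1,2,4], [1,2,8], [1,4,6], [1,6,7], [2,3,6], [2,3,8], [2,4,5], [2,5,6], [3,4,6], [3,7,8], [5,6,7], [5,7,8]

Hence C_0 ≅ Z^9, C_1 ≅ Z^27, C_2 ≅ Z^18.

The boundary map ∂_1: C_1 → C_0 sends each edge [p,q] (with p < q) to q − p. For instance
  ∂[4,6] = [6] − [4].
The resulting 9×27 matrix has rank 8, and its Smith normal form has invariant factors (1,1,1,1,1,1,1,1).

∂_2: C_2 → C_1 sends each 2-simplex [p,q,r] to [q,r] − [p,r] + [p,q]. For instance
  ∂[0,5,8] = [5,8] − [0,8] + [0,5],
  ∂[0,3,4] = [3,4] − [0,4] + [0,3].
The resulting 27×18 matrix has rank 18, and its Smith normal form has invariant factors (1,1,1,1,1,1,1,1,1,1,1,1,1,1,1,1,1,2).

From H_k ≅ ker(∂_k) / im(∂_{k+1}) we obtain:

  H_0: rank C_0 − rank ∂_1 = 9 − 8 = 1, and the invariant factors of ∂_1 are all 1, so H_0 = Z.
  H_1: rank ker ∂_1 − rank ∂_2 = (27 − 8) − 18 = 1, and ∂_2 has invariant factor 2 > 1, so H_1 = Z ⊕ Z_2.
  H_2: rank ker ∂_2 − rank ∂_3 = (18 − 18) − 0 = 0, and there is no ∂_3, so H_2 = 0.

(K is a triangulation of the Klein bottle.)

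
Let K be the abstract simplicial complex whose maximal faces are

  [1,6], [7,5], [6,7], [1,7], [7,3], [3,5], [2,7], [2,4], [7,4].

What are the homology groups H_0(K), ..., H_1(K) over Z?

H_0 = Z,  H_1 = Z^3.

We work with the vertex ordering 1 < 2 < 3 < 4 < 5 < 6 < 7. The simplices of K, each written with vertices in increasing order, are:

  0-simplices (7): [1], [2], [3], [4], [5], [6], [7]
  1-simplices (9): [1,6], [1,7], [2,4], [2,7], [3,5], [3,7], [4,7], [5,7], [6,7]

so the chain groups are C_0 ≅ Z^7, C_1 ≅ Z^9.

∂_1: C_1 → C_0 is given by ∂[p,q] = [q] − [p]. For instance
  ∂[4,7] = [7] − [4].
As a 7×9 matrix over Z this has rank 6, with invariant factors (1,1,1,1,1,1).

From H_k ≅ ker(∂_k) / im(∂_{k+1}) we obtain:

  H_0: rank C_0 − rank ∂_1 = 7 − 6 = 1, and the invariant factors of ∂_1 are all 1, so H_0 = Z.
  H_1: rank ker ∂_1 − rank ∂_2 = (9 − 6) − 0 = 3, and there is no ∂_2, so H_1 = Z^3.

(K is a triangulation of a wedge of 3 circles.)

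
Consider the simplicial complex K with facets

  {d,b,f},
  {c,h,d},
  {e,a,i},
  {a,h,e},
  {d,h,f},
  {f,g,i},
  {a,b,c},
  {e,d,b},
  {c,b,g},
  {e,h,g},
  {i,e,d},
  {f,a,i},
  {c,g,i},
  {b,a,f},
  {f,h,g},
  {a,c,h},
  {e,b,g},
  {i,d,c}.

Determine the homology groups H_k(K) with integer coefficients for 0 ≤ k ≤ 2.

Order the vertices as a < b < c < d < e < f < g < h < i. Listing each simplex with vertices in this order, K has dimension 2 with simplices:

  0-simplices (9): a, b, c, d, e, f, g, h, i
  1-simplices (27): ab, ac, ae, af, ah, ai, bc, bd, be, bf, bg, cd, cg, ch, ci, de, df, dh, di, eg, eh, ei, fg, fh, fi, gh, gi
  2-simplices (18): abc, abf, ach, aeh, aei, afi, bcg, bde, bdf, beg, cdh, cdi, cgi, dei, dfh, egh, fgh, fgi

so the chain groups are C_0 ≅ Z^9, C_1 ≅ Z^27, C_2 ≅ Z^18.

The boundary map ∂_1: C_1 → C_0 is given by ∂[p,q] = [q] − [p]. For instance
  ∂bc = c − b.
The 9×27 boundary matrix has rank 8 and Smith normal form diag(1,1,1,1,1,1,1,1).

Boundary ∂_2: C_2 → C_1 maps a triangle to the signed sum of its edges. For instance
  ∂ach = ch − ah + ac,
  ∂bdf = df − bf + bd.
As a 27×18 matrix over Z this has rank 17, with invariant factors (1,1,1,1,1,1,1,1,1,1,1,1,1,1,1,1,1).

Computing H_k = (kernel of ∂_k) / (image of ∂_{k+1}):

  H_0: rank C_0 − rank ∂_1 = 9 − 8 = 1, and the invariant factors of ∂_1 are all 1, so H_0 = Z.
  H_1: rank ker ∂_1 − rank ∂_2 = (27 − 8) − 17 = 2, and the invariant factors of ∂_2 are all 1, so H_1 = Z^2.
  H_2: rank ker ∂_2 − rank ∂_3 = (18 − 17) − 0 = 1, and there is no ∂_3, so H_2 = Z.

As a check, the Euler characteristic is 9 − 27 + 18 = 0, which agrees with 1 − 2 + 1 = 0.
(K is a triangulation of the torus T^2.)

H_0 = Z,  H_1 = Z^2,  H_2 = Z.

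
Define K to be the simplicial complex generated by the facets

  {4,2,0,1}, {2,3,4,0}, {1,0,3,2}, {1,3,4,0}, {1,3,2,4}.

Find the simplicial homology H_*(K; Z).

H_0 ≅ Z,  H_1 = 0,  H_2 = 0,  H_3 ≅ Z.

We work with the vertex ordering 0 < 1 < 2 < 3 < 4. The simplices of K, each written with vertices in increasing order, are:

  0-simplices (5): [0], [1], [2], [3], [4]
  1-simplices (10): [0,1], [0,2], [0,3], [0,4], [1,2], [1,3], [1,4], [2,3], [2,4], [3,4]
  2-simplices (10): [0,1,2], [0,1,3], [0,1,4], [0,2,3], [0,2,4], [0,3,4], [1,2,3], [1,2,4], [1,3,4], [2,3,4]
  3-simplices (5): [0,1,2,3], [0,1,2,4], [0,1,3,4], [0,2,3,4], [1,2,3,4]

Hence C_0 ≅ Z^5, C_1 ≅ Z^10, C_2 ≅ Z^10, C_3 ≅ Z^5.

The boundary map ∂_1: C_1 → C_0 is given by ∂[p,q] = [q] − [p].
This gives a 5×10 integer matrix of rank 4; reducing to Smith normal form yields diagonal entries (1,1,1,1).

The boundary map ∂_2: C_2 → C_1 maps a triangle to the signed sum of its edges. For instance
  ∂[1,2,4] = [2,4] − [1,4] + [1,2],
  ∂[0,2,3] = [2,3] − [0,3] + [0,2].
The resulting 10×10 matrix has rank 6, and its Smith normal form has invariant factors (1,1,1,1,1,1).

Boundary ∂_3: C_3 → C_2 sends each 3-simplex σ to the alternating sum Σ_i (−1)^i (σ with its i-th vertex removed). For instance
  ∂[0,2,3,4] = [2,3,4] − [0,3,4] + [0,2,4] − [0,2,3],
  ∂[0,1,2,3] = [1,2,3] − [0,2,3] + [0,1,3] − [0,1,2].
As a 10×5 matrix over Z this has rank 4, with invariant factors (1,1,1,1).

From H_k ≅ ker(∂_k) / im(∂_{k+1}) we obtain:

  H_0: rank C_0 − rank ∂_1 = 5 − 4 = 1, and the invariant factors of ∂_1 are all 1, so H_0 ≅ Z.
  H_1: rank ker ∂_1 − rank ∂_2 = (10 − 4) − 6 = 0, and the invariant factors of ∂_2 are all 1, so H_1 ≅ 0.
  H_2: rank ker ∂_2 − rank ∂_3 = (10 − 6) − 4 = 0, and the invariant factors of ∂_3 are all 1, so H_2 ≅ 0.
  H_3: rank ker ∂_3 − rank ∂_4 = (5 − 4) − 0 = 1, and there is no ∂_4, so H_3 ≅ Z.

As a check, the Euler characteristic is 5 − 10 + 10 − 5 = 0, which agrees with 1 − 0 + 0 − 1 = 0.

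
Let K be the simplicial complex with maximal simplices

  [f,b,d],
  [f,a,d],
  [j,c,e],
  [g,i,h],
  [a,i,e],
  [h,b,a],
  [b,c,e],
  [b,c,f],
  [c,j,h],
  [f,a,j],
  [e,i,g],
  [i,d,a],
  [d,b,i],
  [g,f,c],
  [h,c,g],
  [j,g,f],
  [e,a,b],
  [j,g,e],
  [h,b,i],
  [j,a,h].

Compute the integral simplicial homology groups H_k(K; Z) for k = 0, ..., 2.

Take the total order a < b < c < d < e < f < g < h < i < j on the vertex set. Then K (dimension 2) consists of the simplices:

  0-simplices (10): a, b, c, d, e, f, g, h, i, j
  1-simplices (30): ab, ad, ae, af, ah, ai, aj, bc, bd, be, bf, bh, bi, ce, cf, cg, ch, cj, df, di, eg, ei, ej, fg, fj, gh, gi, gj, hi, hj
  2-simplices (20): abe, abh, adf, adi, aei, afj, ahj, bce, bcf, bdf, bdi, bhi, cej, cfg, cgh, chj, egi, egj, fgj, ghi

Hence C_0 ≅ Z^10, C_1 ≅ Z^30, C_2 ≅ Z^20.

∂_1: C_1 → C_0 is given by ∂[p,q] = [q] − [p].
This gives a 10×30 integer matrix of rank 9; reducing to Smith normal form yields diagonal entries (1,1,1,1,1,1,1,1,1).

Boundary ∂_2: C_2 → C_1 sends each 2-simplex [p,q,r] to [q,r] − [p,r] + [p,q]. For instance
  ∂bhi = hi − bi + bh,
  ∂bdi = di − bi + bd.
As a 30×20 matrix over Z this has rank 20, with invariant factors (1,1,1,1,1,1,1,1,1,1,1,1,1,1,1,1,1,1,1,2).

Now H_k = ker ∂_k / im ∂_{k+1}, so:

  H_0: rank C_0 − rank ∂_1 = 10 − 9 = 1, and the invariant factors of ∂_1 are all 1, so H_0 = Z.
  H_1: rank ker ∂_1 − rank ∂_2 = (30 − 9) − 20 = 1, and ∂_2 has invariant factor 2 > 1, so H_1 = Z ⊕ Z/2.
  H_2: rank ker ∂_2 − rank ∂_3 = (20 − 20) − 0 = 0, and there is no ∂_3, so H_2 = 0.

As a check, the Euler characteristic is 10 − 30 + 20 = 0, which agrees with 1 − 1 + 0 = 0.

H_0 = Z,  H_1 = Z ⊕ Z/2,  H_2 = 0.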